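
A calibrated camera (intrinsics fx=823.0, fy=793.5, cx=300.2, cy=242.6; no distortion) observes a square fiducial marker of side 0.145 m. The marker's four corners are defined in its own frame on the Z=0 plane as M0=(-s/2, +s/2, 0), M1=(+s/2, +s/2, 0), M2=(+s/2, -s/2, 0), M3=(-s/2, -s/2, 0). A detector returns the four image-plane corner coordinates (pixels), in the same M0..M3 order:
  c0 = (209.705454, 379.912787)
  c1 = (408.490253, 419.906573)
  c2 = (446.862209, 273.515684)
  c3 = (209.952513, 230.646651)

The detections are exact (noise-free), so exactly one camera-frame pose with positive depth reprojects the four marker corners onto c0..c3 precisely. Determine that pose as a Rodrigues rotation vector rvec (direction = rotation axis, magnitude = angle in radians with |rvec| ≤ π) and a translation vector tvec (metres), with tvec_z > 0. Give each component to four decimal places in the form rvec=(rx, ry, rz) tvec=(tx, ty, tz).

rvec=(0.6907, 0.1680, 0.1391) tvec=(0.0106, 0.0610, 0.5407)

Intrinsics K: fx=823.0, fy=793.5, cx=300.2, cy=242.6
Marker side s = 0.145 m; corners in marker frame (Z=0):
  M0 = (-0.0725, +0.0725, 0)
  M1 = (+0.0725, +0.0725, 0)
  M2 = (+0.0725, -0.0725, 0)
  M3 = (-0.0725, -0.0725, 0)
Detected image corners:
  c0 = (209.705454, 379.912787) px
  c1 = (408.490253, 419.906573) px
  c2 = (446.862209, 273.515684) px
  c3 = (209.952513, 230.646651) px
Planar DLT: solve 8×8 A·h = b for H (H[2,2]=1):
  H  [+1427.56957 +247.81969 +316.34720]
  H  [+219.94652 +1407.35425 +332.06944]
  H  [-0.19918 +1.18929 +1.00000]
B = K⁻¹H; ‖b₁‖=1.849355, ‖b₂‖=1.849355; λ = 2/(‖b₁‖+‖b₂‖) = 0.540729, sign → tz>0 ⇒ λ=+0.540729
r₁ = λ·B[:,0] = (+0.97723,+0.18281,-0.10770); r₂ = λ·B[:,1] = (-0.07175,+0.76243,+0.64309)
r₃ = r₁×r₂ = (+0.19968,-0.62072,+0.75818); SVD([r₁ r₂ r₃]) → R = UVᵀ:
  R  [+0.97723 -0.07175 +0.19968]
  R  [+0.18281 +0.76243 -0.62072]
  R  [-0.10770 +0.64309 +0.75818]
t = (+0.01061, +0.06097, +0.54073) m
tr R = 2.497839; θ = arccos((tr R − 1)/2) = 0.724366 rad = 41.503°
axis k = ((R−Rᵀ)₃₂, (R−Rᵀ)₁₃, (R−Rᵀ)₂₁) / (2 sinθ) = (+0.953580, +0.231931, +0.192075)
rvec = θ·k = (+0.690741, +0.168003, +0.139133)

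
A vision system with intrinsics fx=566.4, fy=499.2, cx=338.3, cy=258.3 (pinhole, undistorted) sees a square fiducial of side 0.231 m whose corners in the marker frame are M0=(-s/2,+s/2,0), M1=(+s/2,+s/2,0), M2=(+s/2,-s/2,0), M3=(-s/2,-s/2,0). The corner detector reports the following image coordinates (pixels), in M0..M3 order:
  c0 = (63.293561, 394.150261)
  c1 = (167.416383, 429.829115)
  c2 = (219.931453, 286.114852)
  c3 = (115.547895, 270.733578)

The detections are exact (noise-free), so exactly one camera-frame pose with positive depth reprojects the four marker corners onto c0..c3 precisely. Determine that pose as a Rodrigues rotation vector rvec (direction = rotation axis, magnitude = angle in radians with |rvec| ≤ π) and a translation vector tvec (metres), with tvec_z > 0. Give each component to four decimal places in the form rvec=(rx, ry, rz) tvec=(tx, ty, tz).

rvec=(-0.3151, 0.5165, 0.1874) tvec=(-0.2990, 0.1425, 0.8490)

Intrinsics K: fx=566.4, fy=499.2, cx=338.3, cy=258.3
Marker side s = 0.231 m; corners in marker frame (Z=0):
  M0 = (-0.1155, +0.1155, 0)
  M1 = (+0.1155, +0.1155, 0)
  M2 = (+0.1155, -0.1155, 0)
  M3 = (-0.1155, -0.1155, 0)
Detected image corners:
  c0 = (63.293561, 394.150261) px
  c1 = (167.416383, 429.829115) px
  c2 = (219.931453, 286.114852) px
  c3 = (115.547895, 270.733578) px
Planar DLT: solve 8×8 A·h = b for H (H[2,2]=1):
  H  [+366.10485 -268.02619 +138.80477]
  H  [-98.81215 +474.44726 +342.06909]
  H  [-0.60211 -0.29172 +1.00000]
B = K⁻¹H; ‖b₁‖=1.177911, ‖b₂‖=1.177911; λ = 2/(‖b₁‖+‖b₂‖) = 0.848961, sign → tz>0 ⇒ λ=+0.848961
r₁ = λ·B[:,0] = (+0.85405,+0.09645,-0.51117); r₂ = λ·B[:,1] = (-0.25382,+0.93501,-0.24766)
r₃ = r₁×r₂ = (+0.45406,+0.34125,+0.82303); SVD([r₁ r₂ r₃]) → R = UVᵀ:
  R  [+0.85405 -0.25382 +0.45406]
  R  [+0.09645 +0.93501 +0.34125]
  R  [-0.51117 -0.24766 +0.82303]
t = (-0.29902, +0.14246, +0.84896) m
tr R = 2.612092; θ = arccos((tr R − 1)/2) = 0.633356 rad = 36.289°
axis k = ((R−Rᵀ)₃₂, (R−Rᵀ)₁₃, (R−Rᵀ)₂₁) / (2 sinθ) = (-0.497515, +0.815426, +0.295904)
rvec = θ·k = (-0.315104, +0.516455, +0.187412)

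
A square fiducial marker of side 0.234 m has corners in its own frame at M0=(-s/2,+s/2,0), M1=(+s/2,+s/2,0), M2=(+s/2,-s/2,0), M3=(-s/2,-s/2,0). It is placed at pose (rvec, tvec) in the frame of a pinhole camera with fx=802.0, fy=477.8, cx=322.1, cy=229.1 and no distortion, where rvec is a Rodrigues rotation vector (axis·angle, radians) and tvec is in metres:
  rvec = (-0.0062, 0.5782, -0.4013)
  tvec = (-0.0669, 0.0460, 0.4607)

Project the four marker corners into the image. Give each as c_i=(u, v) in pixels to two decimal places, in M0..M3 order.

c0=(143.87, 414.31) c1=(458.08, 366.36) c2=(281.89, 107.04) c3=(24.49, 212.54)

Intrinsics K: fx=802.0, fy=477.8, cx=322.1, cy=229.1
Marker side s = 0.234 m; corners in marker frame (Z=0):
  M0 = (-0.1170, +0.1170, 0)
  M1 = (+0.1170, +0.1170, 0)
  M2 = (+0.1170, -0.1170, 0)
  M3 = (-0.1170, -0.1170, 0)
rvec = (-0.0062, 0.5782, -0.4013), |rvec| = θ = 0.70384 rad = 40.327°
Rodrigues: sinθ=0.64715, 1−cosθ=0.23764; R = I + sinθ·[k]× + (1−cosθ)·[k]×²:
    [+0.76238 +0.36726 +0.53282]
    [-0.37070 +0.92273 -0.10560]
    [-0.53044 -0.11701 +0.83961]
t = (-0.0669, 0.0460, 0.4607) m
M0: Pc = R·M0+t = (-0.11313, +0.19733, +0.50907); u = 802.0·(-0.11313)/0.50907 + 322.1 = 143.8743, v = 477.8·(+0.19733)/0.50907 + 229.1 = 414.3093
M1: Pc = R·M1+t = (+0.06527, +0.11059, +0.38495); u = 802.0·(+0.06527)/0.38495 + 322.1 = 458.0777, v = 477.8·(+0.11059)/0.38495 + 229.1 = 366.3619
M2: Pc = R·M2+t = (-0.02067, -0.10533, +0.41233); u = 802.0·(-0.02067)/0.41233 + 322.1 = 281.8942, v = 477.8·(-0.10533)/0.41233 + 229.1 = 107.0441
M3: Pc = R·M3+t = (-0.19907, -0.01859, +0.53645); u = 802.0·(-0.19907)/0.53645 + 322.1 = 24.4917, v = 477.8·(-0.01859)/0.53645 + 229.1 = 212.5443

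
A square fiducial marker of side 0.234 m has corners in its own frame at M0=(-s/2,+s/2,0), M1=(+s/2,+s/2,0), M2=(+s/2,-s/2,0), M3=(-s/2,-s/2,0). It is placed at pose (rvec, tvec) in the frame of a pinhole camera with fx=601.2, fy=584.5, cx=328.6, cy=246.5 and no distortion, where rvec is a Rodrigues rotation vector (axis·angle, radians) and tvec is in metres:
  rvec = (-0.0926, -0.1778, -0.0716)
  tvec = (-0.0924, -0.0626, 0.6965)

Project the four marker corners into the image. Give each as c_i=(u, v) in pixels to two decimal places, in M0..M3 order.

Intrinsics K: fx=601.2, fy=584.5, cx=328.6, cy=246.5
Marker side s = 0.234 m; corners in marker frame (Z=0):
  M0 = (-0.1170, +0.1170, 0)
  M1 = (+0.1170, +0.1170, 0)
  M2 = (+0.1170, -0.1170, 0)
  M3 = (-0.1170, -0.1170, 0)
rvec = (-0.0926, -0.1778, -0.0716), |rvec| = θ = 0.21287 rad = 12.197°
Rodrigues: sinθ=0.21127, 1−cosθ=0.02257; R = I + sinθ·[k]× + (1−cosθ)·[k]×²:
    [+0.98170 +0.07926 -0.17316]
    [-0.06286 +0.99318 +0.09824]
    [+0.17976 -0.08556 +0.97998]
t = (-0.0924, -0.0626, 0.6965) m
M0: Pc = R·M0+t = (-0.19799, +0.06096, +0.66546); u = 601.2·(-0.19799)/0.66546 + 328.6 = 149.7324, v = 584.5·(+0.06096)/0.66546 + 246.5 = 300.0403
M1: Pc = R·M1+t = (+0.03173, +0.04625, +0.70752); u = 601.2·(+0.03173)/0.70752 + 328.6 = 355.5639, v = 584.5·(+0.04625)/0.70752 + 246.5 = 284.7057
M2: Pc = R·M2+t = (+0.01319, -0.18616, +0.72754); u = 601.2·(+0.01319)/0.72754 + 328.6 = 339.4955, v = 584.5·(-0.18616)/0.72754 + 246.5 = 96.9443
M3: Pc = R·M3+t = (-0.21653, -0.17145, +0.68548); u = 601.2·(-0.21653)/0.68548 + 328.6 = 138.6898, v = 584.5·(-0.17145)/0.68548 + 246.5 = 100.3090

c0=(149.73, 300.04) c1=(355.56, 284.71) c2=(339.50, 96.94) c3=(138.69, 100.31)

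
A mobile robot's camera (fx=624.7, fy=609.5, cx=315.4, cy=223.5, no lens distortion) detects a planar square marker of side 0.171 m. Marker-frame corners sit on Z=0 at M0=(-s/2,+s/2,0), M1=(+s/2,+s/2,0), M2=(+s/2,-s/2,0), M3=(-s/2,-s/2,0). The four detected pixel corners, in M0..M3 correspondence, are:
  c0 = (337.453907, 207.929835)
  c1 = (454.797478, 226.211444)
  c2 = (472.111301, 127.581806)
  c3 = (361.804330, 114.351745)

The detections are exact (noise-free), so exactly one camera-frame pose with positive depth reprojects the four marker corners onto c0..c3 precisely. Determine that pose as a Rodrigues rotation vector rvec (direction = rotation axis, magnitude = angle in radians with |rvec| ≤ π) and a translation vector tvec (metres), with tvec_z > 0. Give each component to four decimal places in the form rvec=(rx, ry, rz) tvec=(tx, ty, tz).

rvec=(-0.4154, 0.1906, 0.2079) tvec=(0.1350, -0.0863, 0.9338)

Intrinsics K: fx=624.7, fy=609.5, cx=315.4, cy=223.5
Marker side s = 0.171 m; corners in marker frame (Z=0):
  M0 = (-0.0855, +0.0855, 0)
  M1 = (+0.0855, +0.0855, 0)
  M2 = (+0.0855, -0.0855, 0)
  M3 = (-0.0855, -0.0855, 0)
Detected image corners:
  c0 = (337.453907, 207.929835) px
  c1 = (454.797478, 226.211444) px
  c2 = (472.111301, 127.581806) px
  c3 = (361.804330, 114.351745) px
Planar DLT: solve 8×8 A·h = b for H (H[2,2]=1):
  H  [+566.99896 -287.14401 +405.73079]
  H  [+50.91201 +493.15202 +167.19005]
  H  [-0.24089 -0.40560 +1.00000]
B = K⁻¹H; ‖b₁‖=1.070950, ‖b₂‖=1.070950; λ = 2/(‖b₁‖+‖b₂‖) = 0.933751, sign → tz>0 ⇒ λ=+0.933751
r₁ = λ·B[:,0] = (+0.96107,+0.16048,-0.22493); r₂ = λ·B[:,1] = (-0.23798,+0.89439,-0.37873)
r₃ = r₁×r₂ = (+0.14040,+0.41752,+0.89776); SVD([r₁ r₂ r₃]) → R = UVᵀ:
  R  [+0.96107 -0.23798 +0.14040]
  R  [+0.16048 +0.89439 +0.41752]
  R  [-0.22493 -0.37873 +0.89776]
t = (+0.13502, -0.08627, +0.93375) m
tr R = 2.753210; θ = arccos((tr R − 1)/2) = 0.502035 rad = 28.765°
axis k = ((R−Rᵀ)₃₂, (R−Rᵀ)₁₃, (R−Rᵀ)₂₁) / (2 sinθ) = (-0.827342, +0.379595, +0.414021)
rvec = θ·k = (-0.415355, +0.190570, +0.207853)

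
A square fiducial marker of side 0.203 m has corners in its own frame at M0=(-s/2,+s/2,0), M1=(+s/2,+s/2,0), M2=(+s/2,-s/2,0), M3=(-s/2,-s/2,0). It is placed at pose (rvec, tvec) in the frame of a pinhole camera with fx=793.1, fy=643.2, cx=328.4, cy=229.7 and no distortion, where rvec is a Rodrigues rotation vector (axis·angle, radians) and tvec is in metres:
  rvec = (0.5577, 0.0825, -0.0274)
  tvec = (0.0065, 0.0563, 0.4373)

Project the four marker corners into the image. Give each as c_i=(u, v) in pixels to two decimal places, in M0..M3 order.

c0=(185.96, 413.51) c1=(513.51, 419.17) c2=(545.60, 177.99) c3=(127.25, 181.47)

Intrinsics K: fx=793.1, fy=643.2, cx=328.4, cy=229.7
Marker side s = 0.203 m; corners in marker frame (Z=0):
  M0 = (-0.1015, +0.1015, 0)
  M1 = (+0.1015, +0.1015, 0)
  M2 = (+0.1015, -0.1015, 0)
  M3 = (-0.1015, -0.1015, 0)
rvec = (0.5577, 0.0825, -0.0274), |rvec| = θ = 0.56443 rad = 32.340°
Rodrigues: sinθ=0.53494, 1−cosθ=0.15511; R = I + sinθ·[k]× + (1−cosθ)·[k]×²:
    [+0.99632 +0.04837 +0.07075]
    [-0.00357 +0.84820 -0.52966]
    [-0.08563 +0.52745 +0.84526]
t = (0.0065, 0.0563, 0.4373) m
M0: Pc = R·M0+t = (-0.08972, +0.14275, +0.49953); u = 793.1·(-0.08972)/0.49953 + 328.4 = 185.9562, v = 643.2·(+0.14275)/0.49953 + 229.7 = 413.5134
M1: Pc = R·M1+t = (+0.11254, +0.14203, +0.48215); u = 793.1·(+0.11254)/0.48215 + 328.4 = 513.5149, v = 643.2·(+0.14203)/0.48215 + 229.7 = 419.1743
M2: Pc = R·M2+t = (+0.10272, -0.03015, +0.37507); u = 793.1·(+0.10272)/0.37507 + 328.4 = 545.5981, v = 643.2·(-0.03015)/0.37507 + 229.7 = 177.9883
M3: Pc = R·M3+t = (-0.09954, -0.02943, +0.39245); u = 793.1·(-0.09954)/0.39245 + 328.4 = 127.2506, v = 643.2·(-0.02943)/0.39245 + 229.7 = 181.4655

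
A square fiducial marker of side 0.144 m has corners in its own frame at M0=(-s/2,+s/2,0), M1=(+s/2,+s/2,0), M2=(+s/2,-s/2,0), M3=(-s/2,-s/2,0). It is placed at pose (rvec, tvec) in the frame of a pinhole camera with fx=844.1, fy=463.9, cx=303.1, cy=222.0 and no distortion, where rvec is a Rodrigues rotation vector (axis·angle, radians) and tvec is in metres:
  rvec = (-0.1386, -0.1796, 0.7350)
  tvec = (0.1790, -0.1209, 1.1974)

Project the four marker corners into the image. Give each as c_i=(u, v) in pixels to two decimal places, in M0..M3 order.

Intrinsics K: fx=844.1, fy=463.9, cx=303.1, cy=222.0
Marker side s = 0.144 m; corners in marker frame (Z=0):
  M0 = (-0.0720, +0.0720, 0)
  M1 = (+0.0720, +0.0720, 0)
  M2 = (+0.0720, -0.0720, 0)
  M3 = (-0.0720, -0.0720, 0)
rvec = (-0.1386, -0.1796, 0.7350), |rvec| = θ = 0.76921 rad = 44.073°
Rodrigues: sinθ=0.69557, 1−cosθ=0.28154; R = I + sinθ·[k]× + (1−cosθ)·[k]×²:
    [+0.72760 -0.65279 -0.21088]
    [+0.67648 +0.73381 +0.06252]
    [+0.11393 -0.18814 +0.97551]
t = (0.1790, -0.1209, 1.1974) m
M0: Pc = R·M0+t = (+0.07961, -0.11677, +1.17565); u = 844.1·(+0.07961)/1.17565 + 303.1 = 360.2604, v = 463.9·(-0.11677)/1.17565 + 222.0 = 175.9228
M1: Pc = R·M1+t = (+0.18439, -0.01936, +1.19206); u = 844.1·(+0.18439)/1.19206 + 303.1 = 433.6647, v = 463.9·(-0.01936)/1.19206 + 222.0 = 214.4660
M2: Pc = R·M2+t = (+0.27839, -0.12503, +1.21915); u = 844.1·(+0.27839)/1.21915 + 303.1 = 495.8468, v = 463.9·(-0.12503)/1.21915 + 222.0 = 174.4256
M3: Pc = R·M3+t = (+0.17361, -0.22244, +1.20274); u = 844.1·(+0.17361)/1.20274 + 303.1 = 424.9442, v = 463.9·(-0.22244)/1.20274 + 222.0 = 136.2044

c0=(360.26, 175.92) c1=(433.66, 214.47) c2=(495.85, 174.43) c3=(424.94, 136.20)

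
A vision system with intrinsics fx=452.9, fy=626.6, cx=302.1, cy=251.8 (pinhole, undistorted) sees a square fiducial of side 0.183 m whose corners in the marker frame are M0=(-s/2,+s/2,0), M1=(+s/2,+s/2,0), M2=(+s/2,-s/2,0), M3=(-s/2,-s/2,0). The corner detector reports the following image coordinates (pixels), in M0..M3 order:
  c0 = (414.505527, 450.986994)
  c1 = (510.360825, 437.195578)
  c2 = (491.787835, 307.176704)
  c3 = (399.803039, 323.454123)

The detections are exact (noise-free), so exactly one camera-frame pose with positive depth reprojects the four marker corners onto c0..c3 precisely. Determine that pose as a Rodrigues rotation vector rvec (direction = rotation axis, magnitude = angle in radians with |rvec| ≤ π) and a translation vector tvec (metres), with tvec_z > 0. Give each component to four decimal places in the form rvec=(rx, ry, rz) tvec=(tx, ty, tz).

Intrinsics K: fx=452.9, fy=626.6, cx=302.1, cy=251.8
Marker side s = 0.183 m; corners in marker frame (Z=0):
  M0 = (-0.0915, +0.0915, 0)
  M1 = (+0.0915, +0.0915, 0)
  M2 = (+0.0915, -0.0915, 0)
  M3 = (-0.0915, -0.0915, 0)
Detected image corners:
  c0 = (414.505527, 450.986994) px
  c1 = (510.360825, 437.195578) px
  c2 = (491.787835, 307.176704) px
  c3 = (399.803039, 323.454123) px
Planar DLT: solve 8×8 A·h = b for H (H[2,2]=1):
  H  [+454.39689 -1.08593 +453.40553]
  H  [-131.30531 +626.79047 +378.60017]
  H  [-0.12911 -0.20232 +1.00000]
B = K⁻¹H; ‖b₁‖=1.108324, ‖b₂‖=1.108324; λ = 2/(‖b₁‖+‖b₂‖) = 0.902264, sign → tz>0 ⇒ λ=+0.902264
r₁ = λ·B[:,0] = (+0.98295,-0.14226,-0.11649); r₂ = λ·B[:,1] = (+0.11960,+0.97590,-0.18255)
r₃ = r₁×r₂ = (+0.13965,+0.16550,+0.97627); SVD([r₁ r₂ r₃]) → R = UVᵀ:
  R  [+0.98295 +0.11960 +0.13965]
  R  [-0.14226 +0.97590 +0.16550]
  R  [-0.11649 -0.18255 +0.97627]
t = (+0.30143, +0.18258, +0.90226) m
tr R = 2.935117; θ = arccos((tr R − 1)/2) = 0.255415 rad = 14.634°
axis k = ((R−Rᵀ)₃₂, (R−Rᵀ)₁₃, (R−Rᵀ)₂₁) / (2 sinθ) = (-0.688809, +0.506927, -0.518235)
rvec = θ·k = (-0.175932, +0.129477, -0.132365)

rvec=(-0.1759, 0.1295, -0.1324) tvec=(0.3014, 0.1826, 0.9023)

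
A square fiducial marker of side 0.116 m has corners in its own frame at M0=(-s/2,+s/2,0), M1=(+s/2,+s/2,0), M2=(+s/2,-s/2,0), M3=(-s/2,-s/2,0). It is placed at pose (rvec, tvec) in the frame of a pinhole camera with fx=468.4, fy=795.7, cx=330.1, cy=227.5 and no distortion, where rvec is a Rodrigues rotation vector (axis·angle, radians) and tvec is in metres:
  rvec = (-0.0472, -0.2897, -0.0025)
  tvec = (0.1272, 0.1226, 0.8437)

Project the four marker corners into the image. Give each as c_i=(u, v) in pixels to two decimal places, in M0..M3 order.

Intrinsics K: fx=468.4, fy=795.7, cx=330.1, cy=227.5
Marker side s = 0.116 m; corners in marker frame (Z=0):
  M0 = (-0.0580, +0.0580, 0)
  M1 = (+0.0580, +0.0580, 0)
  M2 = (+0.0580, -0.0580, 0)
  M3 = (-0.0580, -0.0580, 0)
rvec = (-0.0472, -0.2897, -0.0025), |rvec| = θ = 0.29353 rad = 16.818°
Rodrigues: sinθ=0.28933, 1−cosθ=0.04277; R = I + sinθ·[k]× + (1−cosθ)·[k]×²:
    [+0.95833 +0.00925 -0.28550]
    [+0.00432 +0.99889 +0.04688]
    [+0.28562 -0.04617 +0.95723]
t = (0.1272, 0.1226, 0.8437) m
M0: Pc = R·M0+t = (+0.07215, +0.18028, +0.82446); u = 468.4·(+0.07215)/0.82446 + 330.1 = 371.0925, v = 795.7·(+0.18028)/0.82446 + 227.5 = 401.4967
M1: Pc = R·M1+t = (+0.18332, +0.18079, +0.85759); u = 468.4·(+0.18332)/0.85759 + 330.1 = 430.2263, v = 795.7·(+0.18079)/0.85759 + 227.5 = 395.2399
M2: Pc = R·M2+t = (+0.18225, +0.06492, +0.86294); u = 468.4·(+0.18225)/0.86294 + 330.1 = 429.0223, v = 795.7·(+0.06492)/0.86294 + 227.5 = 287.3567
M3: Pc = R·M3+t = (+0.07108, +0.06441, +0.82981); u = 468.4·(+0.07108)/0.82981 + 330.1 = 370.2222, v = 795.7·(+0.06441)/0.82981 + 227.5 = 289.2656

c0=(371.09, 401.50) c1=(430.23, 395.24) c2=(429.02, 287.36) c3=(370.22, 289.27)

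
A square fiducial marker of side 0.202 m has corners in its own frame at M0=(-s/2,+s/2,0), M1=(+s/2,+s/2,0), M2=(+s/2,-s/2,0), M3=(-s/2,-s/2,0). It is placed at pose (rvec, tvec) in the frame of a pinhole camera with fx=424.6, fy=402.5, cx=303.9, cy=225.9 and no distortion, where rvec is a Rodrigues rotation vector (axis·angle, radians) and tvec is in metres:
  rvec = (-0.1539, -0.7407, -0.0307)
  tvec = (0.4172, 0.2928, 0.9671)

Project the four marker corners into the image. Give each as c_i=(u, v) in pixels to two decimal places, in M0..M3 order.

Intrinsics K: fx=424.6, fy=402.5, cx=303.9, cy=225.9
Marker side s = 0.202 m; corners in marker frame (Z=0):
  M0 = (-0.1010, +0.1010, 0)
  M1 = (+0.1010, +0.1010, 0)
  M2 = (+0.1010, -0.1010, 0)
  M3 = (-0.1010, -0.1010, 0)
rvec = (-0.1539, -0.7407, -0.0307), |rvec| = θ = 0.75714 rad = 43.381°
Rodrigues: sinθ=0.68685, 1−cosθ=0.27320; R = I + sinθ·[k]× + (1−cosθ)·[k]×²:
    [+0.73809 +0.08218 -0.66968]
    [+0.02648 +0.98826 +0.15045]
    [+0.67418 -0.12877 +0.72725]
t = (0.4172, 0.2928, 0.9671) m
M0: Pc = R·M0+t = (+0.35095, +0.38994, +0.88600); u = 424.6·(+0.35095)/0.88600 + 303.9 = 472.0877, v = 402.5·(+0.38994)/0.88600 + 225.9 = 403.0454
M1: Pc = R·M1+t = (+0.50005, +0.39529, +1.02219); u = 424.6·(+0.50005)/1.02219 + 303.9 = 511.6115, v = 402.5·(+0.39529)/1.02219 + 225.9 = 381.5504
M2: Pc = R·M2+t = (+0.48345, +0.19566, +1.04820); u = 424.6·(+0.48345)/1.04820 + 303.9 = 499.7328, v = 402.5·(+0.19566)/1.04820 + 225.9 = 301.0317
M3: Pc = R·M3+t = (+0.33435, +0.19031, +0.91201); u = 424.6·(+0.33435)/0.91201 + 303.9 = 459.5626, v = 402.5·(+0.19031)/0.91201 + 225.9 = 309.8903

c0=(472.09, 403.05) c1=(511.61, 381.55) c2=(499.73, 301.03) c3=(459.56, 309.89)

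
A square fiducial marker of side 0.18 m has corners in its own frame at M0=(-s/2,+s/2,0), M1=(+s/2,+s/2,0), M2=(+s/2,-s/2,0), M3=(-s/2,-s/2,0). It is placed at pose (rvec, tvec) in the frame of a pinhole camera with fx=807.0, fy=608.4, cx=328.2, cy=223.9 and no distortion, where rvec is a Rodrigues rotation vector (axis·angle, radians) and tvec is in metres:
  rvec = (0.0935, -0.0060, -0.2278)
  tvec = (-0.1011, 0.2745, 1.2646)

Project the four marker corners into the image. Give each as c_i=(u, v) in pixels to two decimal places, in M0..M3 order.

Intrinsics K: fx=807.0, fy=608.4, cx=328.2, cy=223.9
Marker side s = 0.18 m; corners in marker frame (Z=0):
  M0 = (-0.0900, +0.0900, 0)
  M1 = (+0.0900, +0.0900, 0)
  M2 = (+0.0900, -0.0900, 0)
  M3 = (-0.0900, -0.0900, 0)
rvec = (0.0935, -0.0060, -0.2278), |rvec| = θ = 0.24632 rad = 14.113°
Rodrigues: sinθ=0.24383, 1−cosθ=0.03018; R = I + sinθ·[k]× + (1−cosθ)·[k]×²:
    [+0.97417 +0.22522 -0.01654]
    [-0.22578 +0.96984 -0.09188]
    [-0.00466 +0.09324 +0.99563]
t = (-0.1011, 0.2745, 1.2646) m
M0: Pc = R·M0+t = (-0.16850, +0.38211, +1.27341); u = 807.0·(-0.16850)/1.27341 + 328.2 = 221.4132, v = 608.4·(+0.38211)/1.27341 + 223.9 = 406.4594
M1: Pc = R·M1+t = (+0.00685, +0.34146, +1.27257); u = 807.0·(+0.00685)/1.27257 + 328.2 = 332.5409, v = 608.4·(+0.34146)/1.27257 + 223.9 = 387.1498
M2: Pc = R·M2+t = (-0.03370, +0.16689, +1.25579); u = 807.0·(-0.03370)/1.25579 + 328.2 = 306.5467, v = 608.4·(+0.16689)/1.25579 + 223.9 = 304.7563
M3: Pc = R·M3+t = (-0.20905, +0.20754, +1.25663); u = 807.0·(-0.20905)/1.25663 + 328.2 = 193.9522, v = 608.4·(+0.20754)/1.25663 + 223.9 = 324.3788

c0=(221.41, 406.46) c1=(332.54, 387.15) c2=(306.55, 304.76) c3=(193.95, 324.38)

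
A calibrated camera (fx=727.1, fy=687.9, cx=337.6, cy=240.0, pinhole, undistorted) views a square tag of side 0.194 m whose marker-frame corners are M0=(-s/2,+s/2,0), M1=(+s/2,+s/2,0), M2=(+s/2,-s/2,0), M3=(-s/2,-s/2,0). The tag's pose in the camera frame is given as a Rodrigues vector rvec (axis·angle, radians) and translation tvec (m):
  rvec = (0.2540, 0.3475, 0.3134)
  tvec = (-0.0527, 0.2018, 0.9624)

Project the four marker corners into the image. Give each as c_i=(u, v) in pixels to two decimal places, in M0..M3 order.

Intrinsics K: fx=727.1, fy=687.9, cx=337.6, cy=240.0
Marker side s = 0.194 m; corners in marker frame (Z=0):
  M0 = (-0.0970, +0.0970, 0)
  M1 = (+0.0970, +0.0970, 0)
  M2 = (+0.0970, -0.0970, 0)
  M3 = (-0.0970, -0.0970, 0)
rvec = (0.2540, 0.3475, 0.3134), |rvec| = θ = 0.53244 rad = 30.507°
Rodrigues: sinθ=0.50764, 1−cosθ=0.13843; R = I + sinθ·[k]× + (1−cosθ)·[k]×²:
    [+0.89307 -0.25570 +0.37018]
    [+0.34190 +0.92054 -0.18899]
    [-0.29244 +0.29535 +0.90953]
t = (-0.0527, 0.2018, 0.9624) m
M0: Pc = R·M0+t = (-0.16413, +0.25793, +1.01942); u = 727.1·(-0.16413)/1.01942 + 337.6 = 220.5331, v = 687.9·(+0.25793)/1.01942 + 240.0 = 414.0492
M1: Pc = R·M1+t = (+0.00913, +0.32426, +0.96268); u = 727.1·(+0.00913)/0.96268 + 337.6 = 344.4921, v = 687.9·(+0.32426)/0.96268 + 240.0 = 471.7027
M2: Pc = R·M2+t = (+0.05873, +0.14567, +0.90538); u = 727.1·(+0.05873)/0.90538 + 337.6 = 384.7661, v = 687.9·(+0.14567)/0.90538 + 240.0 = 350.6800
M3: Pc = R·M3+t = (-0.11453, +0.07934, +0.96212); u = 727.1·(-0.11453)/0.96212 + 337.6 = 251.0501, v = 687.9·(+0.07934)/0.96212 + 240.0 = 296.7295

c0=(220.53, 414.05) c1=(344.49, 471.70) c2=(384.77, 350.68) c3=(251.05, 296.73)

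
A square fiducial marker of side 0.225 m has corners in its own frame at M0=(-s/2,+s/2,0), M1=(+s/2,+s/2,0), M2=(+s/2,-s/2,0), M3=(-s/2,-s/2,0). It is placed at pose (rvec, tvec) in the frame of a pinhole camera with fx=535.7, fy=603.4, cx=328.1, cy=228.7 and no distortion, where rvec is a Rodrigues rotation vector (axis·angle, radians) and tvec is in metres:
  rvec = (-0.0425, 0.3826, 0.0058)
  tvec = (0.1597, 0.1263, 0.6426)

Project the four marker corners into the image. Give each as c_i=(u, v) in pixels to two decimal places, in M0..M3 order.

c0=(370.48, 440.73) c1=(564.04, 470.07) c2=(563.23, 242.30) c3=(372.31, 241.11)

Intrinsics K: fx=535.7, fy=603.4, cx=328.1, cy=228.7
Marker side s = 0.225 m; corners in marker frame (Z=0):
  M0 = (-0.1125, +0.1125, 0)
  M1 = (+0.1125, +0.1125, 0)
  M2 = (+0.1125, -0.1125, 0)
  M3 = (-0.1125, -0.1125, 0)
rvec = (-0.0425, 0.3826, 0.0058), |rvec| = θ = 0.38500 rad = 22.059°
Rodrigues: sinθ=0.37556, 1−cosθ=0.07320; R = I + sinθ·[k]× + (1−cosθ)·[k]×²:
    [+0.92769 -0.01369 +0.37310]
    [-0.00237 +0.99909 +0.04255]
    [-0.37334 -0.04036 +0.92682]
t = (0.1597, 0.1263, 0.6426) m
M0: Pc = R·M0+t = (+0.05379, +0.23896, +0.68006); u = 535.7·(+0.05379)/0.68006 + 328.1 = 370.4755, v = 603.4·(+0.23896)/0.68006 + 228.7 = 440.7273
M1: Pc = R·M1+t = (+0.26253, +0.23843, +0.59606); u = 535.7·(+0.26253)/0.59606 + 328.1 = 564.0413, v = 603.4·(+0.23843)/0.59606 + 228.7 = 470.0675
M2: Pc = R·M2+t = (+0.26561, +0.01364, +0.60514); u = 535.7·(+0.26561)/0.60514 + 328.1 = 563.2269, v = 603.4·(+0.01364)/0.60514 + 228.7 = 242.2961
M3: Pc = R·M3+t = (+0.05687, +0.01417, +0.68914); u = 535.7·(+0.05687)/0.68914 + 328.1 = 372.3111, v = 603.4·(+0.01417)/0.68914 + 228.7 = 241.1062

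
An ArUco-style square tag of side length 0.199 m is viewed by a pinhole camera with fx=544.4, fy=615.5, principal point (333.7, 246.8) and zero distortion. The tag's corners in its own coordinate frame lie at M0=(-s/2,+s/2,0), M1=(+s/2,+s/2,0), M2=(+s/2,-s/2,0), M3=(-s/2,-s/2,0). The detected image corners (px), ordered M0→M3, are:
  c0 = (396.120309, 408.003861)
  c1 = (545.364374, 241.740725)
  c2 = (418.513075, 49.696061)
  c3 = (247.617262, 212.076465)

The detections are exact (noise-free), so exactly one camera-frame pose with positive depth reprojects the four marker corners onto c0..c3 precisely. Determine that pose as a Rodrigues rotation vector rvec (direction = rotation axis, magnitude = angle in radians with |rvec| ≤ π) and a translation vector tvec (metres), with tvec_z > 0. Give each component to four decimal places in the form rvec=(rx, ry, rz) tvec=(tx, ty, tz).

rvec=(0.0923, -0.2419, -0.7067) tvec=(0.0652, -0.0147, 0.4819)

Intrinsics K: fx=544.4, fy=615.5, cx=333.7, cy=246.8
Marker side s = 0.199 m; corners in marker frame (Z=0):
  M0 = (-0.0995, +0.0995, 0)
  M1 = (+0.0995, +0.0995, 0)
  M2 = (+0.0995, -0.0995, 0)
  M3 = (-0.0995, -0.0995, 0)
Detected image corners:
  c0 = (396.120309, 408.003861) px
  c1 = (545.364374, 241.740725) px
  c2 = (418.513075, 49.696061) px
  c3 = (247.617262, 212.076465) px
Planar DLT: solve 8×8 A·h = b for H (H[2,2]=1):
  H  [+959.77076 +827.65159 +407.37028]
  H  [-736.90610 +1052.62749 +227.99251]
  H  [+0.39128 +0.34318 +1.00000]
B = K⁻¹H; ‖b₁‖=2.075276, ‖b₂‖=2.075276; λ = 2/(‖b₁‖+‖b₂‖) = 0.481864, sign → tz>0 ⇒ λ=+0.481864
r₁ = λ·B[:,0] = (+0.73395,-0.65251,+0.18854); r₂ = λ·B[:,1] = (+0.63121,+0.75778,+0.16536)
r₃ = r₁×r₂ = (-0.25078,-0.00236,+0.96804); SVD([r₁ r₂ r₃]) → R = UVᵀ:
  R  [+0.73395 +0.63121 -0.25078]
  R  [-0.65251 +0.75778 -0.00236]
  R  [+0.18854 +0.16536 +0.96804]
t = (+0.06521, -0.01472, +0.48186) m
tr R = 2.459766; θ = arccos((tr R − 1)/2) = 0.752645 rad = 43.123°
axis k = ((R−Rᵀ)₃₂, (R−Rᵀ)₁₃, (R−Rᵀ)₂₁) / (2 sinθ) = (+0.122681, -0.321341, -0.938983)
rvec = θ·k = (+0.092335, -0.241856, -0.706721)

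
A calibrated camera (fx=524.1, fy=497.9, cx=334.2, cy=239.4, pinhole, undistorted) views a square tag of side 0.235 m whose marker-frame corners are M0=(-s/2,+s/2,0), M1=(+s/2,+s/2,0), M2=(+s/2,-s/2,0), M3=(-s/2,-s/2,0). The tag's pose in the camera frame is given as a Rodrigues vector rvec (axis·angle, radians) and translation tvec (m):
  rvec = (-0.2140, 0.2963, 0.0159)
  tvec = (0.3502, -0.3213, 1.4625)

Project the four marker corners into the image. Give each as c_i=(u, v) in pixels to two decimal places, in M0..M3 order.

Intrinsics K: fx=524.1, fy=497.9, cx=334.2, cy=239.4
Marker side s = 0.235 m; corners in marker frame (Z=0):
  M0 = (-0.1175, +0.1175, 0)
  M1 = (+0.1175, +0.1175, 0)
  M2 = (+0.1175, -0.1175, 0)
  M3 = (-0.1175, -0.1175, 0)
rvec = (-0.2140, 0.2963, 0.0159), |rvec| = θ = 0.36584 rad = 20.961°
Rodrigues: sinθ=0.35774, 1−cosθ=0.06618; R = I + sinθ·[k]× + (1−cosθ)·[k]×²:
    [+0.95647 -0.04690 +0.28805]
    [-0.01580 +0.97723 +0.21159]
    [-0.29142 -0.20693 +0.93395]
t = (0.3502, -0.3213, 1.4625) m
M0: Pc = R·M0+t = (+0.23230, -0.20462, +1.47243); u = 524.1·(+0.23230)/1.47243 + 334.2 = 416.8872, v = 497.9·(-0.20462)/1.47243 + 239.4 = 170.2085
M1: Pc = R·M1+t = (+0.45707, -0.20833, +1.40394); u = 524.1·(+0.45707)/1.40394 + 334.2 = 504.8282, v = 497.9·(-0.20833)/1.40394 + 239.4 = 165.5163
M2: Pc = R·M2+t = (+0.46810, -0.43798, +1.45257); u = 524.1·(+0.46810)/1.45257 + 334.2 = 503.0926, v = 497.9·(-0.43798)/1.45257 + 239.4 = 89.2725
M3: Pc = R·M3+t = (+0.24333, -0.43427, +1.52106); u = 524.1·(+0.24333)/1.52106 + 334.2 = 418.0412, v = 497.9·(-0.43427)/1.52106 + 239.4 = 97.2475

c0=(416.89, 170.21) c1=(504.83, 165.52) c2=(503.09, 89.27) c3=(418.04, 97.25)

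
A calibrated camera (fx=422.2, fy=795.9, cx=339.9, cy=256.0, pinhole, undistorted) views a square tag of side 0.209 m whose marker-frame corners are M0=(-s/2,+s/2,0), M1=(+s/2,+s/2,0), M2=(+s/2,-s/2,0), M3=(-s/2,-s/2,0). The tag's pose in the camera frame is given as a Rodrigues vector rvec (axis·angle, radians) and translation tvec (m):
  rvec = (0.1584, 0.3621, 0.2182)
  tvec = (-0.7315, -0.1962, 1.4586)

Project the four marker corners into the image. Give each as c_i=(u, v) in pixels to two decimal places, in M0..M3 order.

c0=(103.92, 192.67) c1=(148.29, 217.16) c2=(154.30, 101.79) c3=(108.44, 82.08)

Intrinsics K: fx=422.2, fy=795.9, cx=339.9, cy=256.0
Marker side s = 0.209 m; corners in marker frame (Z=0):
  M0 = (-0.1045, +0.1045, 0)
  M1 = (+0.1045, +0.1045, 0)
  M2 = (+0.1045, -0.1045, 0)
  M3 = (-0.1045, -0.1045, 0)
rvec = (0.1584, 0.3621, 0.2182), |rvec| = θ = 0.45146 rad = 25.867°
Rodrigues: sinθ=0.43628, 1−cosθ=0.10019; R = I + sinθ·[k]× + (1−cosθ)·[k]×²:
    [+0.91214 -0.18267 +0.36691]
    [+0.23906 +0.96426 -0.11424]
    [-0.33293 +0.19191 +0.92321]
t = (-0.7315, -0.1962, 1.4586) m
M0: Pc = R·M0+t = (-0.84591, -0.12042, +1.51345); u = 422.2·(-0.84591)/1.51345 + 339.9 = 103.9205, v = 795.9·(-0.12042)/1.51345 + 256.0 = 192.6749
M1: Pc = R·M1+t = (-0.65527, -0.07045, +1.44386); u = 422.2·(-0.65527)/1.44386 + 339.9 = 148.2926, v = 795.9·(-0.07045)/1.44386 + 256.0 = 217.1642
M2: Pc = R·M2+t = (-0.61709, -0.27198, +1.40375); u = 422.2·(-0.61709)/1.40375 + 339.9 = 154.3003, v = 795.9·(-0.27198)/1.40375 + 256.0 = 101.7906
M3: Pc = R·M3+t = (-0.80773, -0.32195, +1.47334); u = 422.2·(-0.80773)/1.47334 + 339.9 = 108.4365, v = 795.9·(-0.32195)/1.47334 + 256.0 = 82.0835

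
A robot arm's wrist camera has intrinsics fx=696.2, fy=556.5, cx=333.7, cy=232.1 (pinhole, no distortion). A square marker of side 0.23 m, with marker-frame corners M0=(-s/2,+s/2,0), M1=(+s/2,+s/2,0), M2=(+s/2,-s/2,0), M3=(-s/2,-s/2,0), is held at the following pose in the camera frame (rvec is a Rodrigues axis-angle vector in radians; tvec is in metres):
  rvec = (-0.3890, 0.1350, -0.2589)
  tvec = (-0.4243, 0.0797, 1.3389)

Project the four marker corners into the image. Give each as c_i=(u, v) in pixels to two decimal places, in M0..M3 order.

c0=(61.86, 323.47) c1=(177.38, 297.43) c2=(161.62, 210.01) c3=(53.77, 235.53)

Intrinsics K: fx=696.2, fy=556.5, cx=333.7, cy=232.1
Marker side s = 0.23 m; corners in marker frame (Z=0):
  M0 = (-0.1150, +0.1150, 0)
  M1 = (+0.1150, +0.1150, 0)
  M2 = (+0.1150, -0.1150, 0)
  M3 = (-0.1150, -0.1150, 0)
rvec = (-0.3890, 0.1350, -0.2589), |rvec| = θ = 0.48639 rad = 27.868°
Rodrigues: sinθ=0.46744, 1−cosθ=0.11597; R = I + sinθ·[k]× + (1−cosθ)·[k]×²:
    [+0.95821 +0.22307 +0.17911]
    [-0.27456 +0.89296 +0.35671]
    [-0.08037 -0.39098 +0.91689]
t = (-0.4243, 0.0797, 1.3389) m
M0: Pc = R·M0+t = (-0.50884, +0.21396, +1.30318); u = 696.2·(-0.50884)/1.30318 + 333.7 = 61.8611, v = 556.5·(+0.21396)/1.30318 + 232.1 = 323.4697
M1: Pc = R·M1+t = (-0.28845, +0.15082, +1.28470); u = 696.2·(-0.28845)/1.28470 + 333.7 = 177.3818, v = 556.5·(+0.15082)/1.28470 + 232.1 = 297.4302
M2: Pc = R·M2+t = (-0.33976, -0.05456, +1.37462); u = 696.2·(-0.33976)/1.37462 + 333.7 = 161.6232, v = 556.5·(-0.05456)/1.37462 + 232.1 = 210.0102
M3: Pc = R·M3+t = (-0.56015, +0.00858, +1.39310); u = 696.2·(-0.56015)/1.39310 + 333.7 = 53.7684, v = 556.5·(+0.00858)/1.39310 + 232.1 = 235.5288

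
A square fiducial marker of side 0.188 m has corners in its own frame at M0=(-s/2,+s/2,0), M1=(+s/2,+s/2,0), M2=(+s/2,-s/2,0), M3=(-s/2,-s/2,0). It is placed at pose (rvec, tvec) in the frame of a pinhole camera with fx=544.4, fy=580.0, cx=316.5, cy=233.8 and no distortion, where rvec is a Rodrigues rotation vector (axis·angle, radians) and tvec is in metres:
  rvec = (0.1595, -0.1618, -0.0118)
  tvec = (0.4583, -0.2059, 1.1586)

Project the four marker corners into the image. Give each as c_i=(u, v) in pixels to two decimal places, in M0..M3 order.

Intrinsics K: fx=544.4, fy=580.0, cx=316.5, cy=233.8
Marker side s = 0.188 m; corners in marker frame (Z=0):
  M0 = (-0.0940, +0.0940, 0)
  M1 = (+0.0940, +0.0940, 0)
  M2 = (+0.0940, -0.0940, 0)
  M3 = (-0.0940, -0.0940, 0)
rvec = (0.1595, -0.1618, -0.0118), |rvec| = θ = 0.22751 rad = 13.035°
Rodrigues: sinθ=0.22555, 1−cosθ=0.02577; R = I + sinθ·[k]× + (1−cosθ)·[k]×²:
    [+0.98690 -0.00115 -0.16134]
    [-0.02455 +0.98727 -0.15718]
    [+0.15947 +0.15908 +0.97430]
t = (0.4583, -0.2059, 1.1586) m
M0: Pc = R·M0+t = (+0.36542, -0.11079, +1.15856); u = 544.4·(+0.36542)/1.15856 + 316.5 = 488.2098, v = 580.0·(-0.11079)/1.15856 + 233.8 = 178.3365
M1: Pc = R·M1+t = (+0.55096, -0.11540, +1.18854); u = 544.4·(+0.55096)/1.18854 + 316.5 = 568.8616, v = 580.0·(-0.11540)/1.18854 + 233.8 = 177.4835
M2: Pc = R·M2+t = (+0.55118, -0.30101, +1.15864); u = 544.4·(+0.55118)/1.15864 + 316.5 = 575.4771, v = 580.0·(-0.30101)/1.15864 + 233.8 = 83.1178
M3: Pc = R·M3+t = (+0.36564, -0.29640, +1.12866); u = 544.4·(+0.36564)/1.12866 + 316.5 = 492.8639, v = 580.0·(-0.29640)/1.12866 + 233.8 = 81.4867

c0=(488.21, 178.34) c1=(568.86, 177.48) c2=(575.48, 83.12) c3=(492.86, 81.49)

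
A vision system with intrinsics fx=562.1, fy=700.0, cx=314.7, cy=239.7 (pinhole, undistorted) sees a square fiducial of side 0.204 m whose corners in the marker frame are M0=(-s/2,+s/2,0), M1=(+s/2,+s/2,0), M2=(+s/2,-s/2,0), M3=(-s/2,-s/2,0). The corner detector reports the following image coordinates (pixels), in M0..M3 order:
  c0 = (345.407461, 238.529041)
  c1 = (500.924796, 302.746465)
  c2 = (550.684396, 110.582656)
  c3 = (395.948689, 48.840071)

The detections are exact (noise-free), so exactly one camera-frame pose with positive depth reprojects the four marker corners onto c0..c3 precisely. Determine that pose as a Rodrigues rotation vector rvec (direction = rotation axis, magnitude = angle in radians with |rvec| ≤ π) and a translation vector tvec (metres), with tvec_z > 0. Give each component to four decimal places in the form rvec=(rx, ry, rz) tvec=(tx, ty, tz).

rvec=(-0.0344, 0.0305, 0.3213) tvec=(0.1677, -0.0658, 0.7073)

Intrinsics K: fx=562.1, fy=700.0, cx=314.7, cy=239.7
Marker side s = 0.204 m; corners in marker frame (Z=0):
  M0 = (-0.1020, +0.1020, 0)
  M1 = (+0.1020, +0.1020, 0)
  M2 = (+0.1020, -0.1020, 0)
  M3 = (-0.1020, -0.1020, 0)
Detected image corners:
  c0 = (345.407461, 238.529041) px
  c1 = (500.924796, 302.746465) px
  c2 = (550.684396, 110.582656) px
  c3 = (395.948689, 48.840071) px
Planar DLT: solve 8×8 A·h = b for H (H[2,2]=1):
  H  [+737.97934 -264.16990 +447.94989]
  H  [+299.93183 +928.72132 +174.61571]
  H  [-0.05006 -0.04088 +1.00000]
B = K⁻¹H; ‖b₁‖=1.413912, ‖b₂‖=1.413912; λ = 2/(‖b₁‖+‖b₂‖) = 0.707258, sign → tz>0 ⇒ λ=+0.707258
r₁ = λ·B[:,0] = (+0.94838,+0.31516,-0.03540); r₂ = λ·B[:,1] = (-0.31620,+0.94825,-0.02891)
r₃ = r₁×r₂ = (+0.02446,+0.03862,+0.99895); SVD([r₁ r₂ r₃]) → R = UVᵀ:
  R  [+0.94838 -0.31620 +0.02446]
  R  [+0.31516 +0.94825 +0.03862]
  R  [-0.03540 -0.02891 +0.99895]
t = (+0.16766, -0.06576, +0.70726) m
tr R = 2.895583; θ = arccos((tr R − 1)/2) = 0.324559 rad = 18.596°
axis k = ((R−Rᵀ)₃₂, (R−Rᵀ)₁₃, (R−Rᵀ)₂₁) / (2 sinθ) = (-0.105881, +0.093855, +0.989940)
rvec = θ·k = (-0.034365, +0.030462, +0.321294)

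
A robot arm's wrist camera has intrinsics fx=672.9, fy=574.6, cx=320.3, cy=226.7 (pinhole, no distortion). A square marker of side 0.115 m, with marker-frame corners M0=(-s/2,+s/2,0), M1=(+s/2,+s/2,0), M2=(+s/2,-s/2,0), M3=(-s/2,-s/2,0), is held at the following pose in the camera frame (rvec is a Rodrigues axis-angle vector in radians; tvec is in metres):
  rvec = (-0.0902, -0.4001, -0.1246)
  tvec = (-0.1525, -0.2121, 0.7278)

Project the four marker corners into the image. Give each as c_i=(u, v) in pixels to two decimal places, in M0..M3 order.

Intrinsics K: fx=672.9, fy=574.6, cx=320.3, cy=226.7
Marker side s = 0.115 m; corners in marker frame (Z=0):
  M0 = (-0.0575, +0.0575, 0)
  M1 = (+0.0575, +0.0575, 0)
  M2 = (+0.0575, -0.0575, 0)
  M3 = (-0.0575, -0.0575, 0)
rvec = (-0.0902, -0.4001, -0.1246), |rvec| = θ = 0.42865 rad = 24.560°
Rodrigues: sinθ=0.41564, 1−cosθ=0.09047; R = I + sinθ·[k]× + (1−cosθ)·[k]×²:
    [+0.91353 +0.13859 -0.38243]
    [-0.10305 +0.98835 +0.11201]
    [+0.39349 -0.06292 +0.91717]
t = (-0.1525, -0.2121, 0.7278) m
M0: Pc = R·M0+t = (-0.19706, -0.14934, +0.70156); u = 672.9·(-0.19706)/0.70156 + 320.3 = 131.2900, v = 574.6·(-0.14934)/0.70156 + 226.7 = 104.3814
M1: Pc = R·M1+t = (-0.09200, -0.16120, +0.74681); u = 672.9·(-0.09200)/0.74681 + 320.3 = 237.4022, v = 574.6·(-0.16120)/0.74681 + 226.7 = 102.6751
M2: Pc = R·M2+t = (-0.10794, -0.27486, +0.75404); u = 672.9·(-0.10794)/0.75404 + 320.3 = 223.9749, v = 574.6·(-0.27486)/0.75404 + 226.7 = 17.2533
M3: Pc = R·M3+t = (-0.21300, -0.26300, +0.70879); u = 672.9·(-0.21300)/0.70879 + 320.3 = 118.0887, v = 574.6·(-0.26300)/0.70879 + 226.7 = 13.4885

c0=(131.29, 104.38) c1=(237.40, 102.68) c2=(223.97, 17.25) c3=(118.09, 13.49)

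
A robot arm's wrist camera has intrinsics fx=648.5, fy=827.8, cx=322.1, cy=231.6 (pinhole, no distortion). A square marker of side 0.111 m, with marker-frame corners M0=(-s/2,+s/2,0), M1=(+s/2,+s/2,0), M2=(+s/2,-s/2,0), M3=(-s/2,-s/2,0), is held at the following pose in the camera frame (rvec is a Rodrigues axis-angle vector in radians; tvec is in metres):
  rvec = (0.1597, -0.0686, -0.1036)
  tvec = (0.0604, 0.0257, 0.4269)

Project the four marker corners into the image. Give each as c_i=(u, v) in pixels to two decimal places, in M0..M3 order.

c0=(338.19, 396.58) c1=(500.58, 371.41) c2=(491.55, 163.19) c3=(321.97, 186.11)

Intrinsics K: fx=648.5, fy=827.8, cx=322.1, cy=231.6
Marker side s = 0.111 m; corners in marker frame (Z=0):
  M0 = (-0.0555, +0.0555, 0)
  M1 = (+0.0555, +0.0555, 0)
  M2 = (+0.0555, -0.0555, 0)
  M3 = (-0.0555, -0.0555, 0)
rvec = (0.1597, -0.0686, -0.1036), |rvec| = θ = 0.20234 rad = 11.593°
Rodrigues: sinθ=0.20097, 1−cosθ=0.02040; R = I + sinθ·[k]× + (1−cosθ)·[k]×²:
    [+0.99231 +0.09744 -0.07638]
    [-0.10835 +0.98194 -0.15507]
    [+0.05989 +0.16215 +0.98495]
t = (0.0604, 0.0257, 0.4269) m
M0: Pc = R·M0+t = (+0.01073, +0.08621, +0.43258); u = 648.5·(+0.01073)/0.43258 + 322.1 = 338.1929, v = 827.8·(+0.08621)/0.43258 + 231.6 = 396.5789
M1: Pc = R·M1+t = (+0.12088, +0.07418, +0.43922); u = 648.5·(+0.12088)/0.43922 + 322.1 = 500.5767, v = 827.8·(+0.07418)/0.43922 + 231.6 = 371.4143
M2: Pc = R·M2+t = (+0.11007, -0.03481, +0.42122); u = 648.5·(+0.11007)/0.42122 + 322.1 = 491.5522, v = 827.8·(-0.03481)/0.42122 + 231.6 = 163.1877
M3: Pc = R·M3+t = (-0.00008, -0.02278, +0.41458); u = 648.5·(-0.00008)/0.41458 + 322.1 = 321.9738, v = 827.8·(-0.02278)/0.41458 + 231.6 = 186.1059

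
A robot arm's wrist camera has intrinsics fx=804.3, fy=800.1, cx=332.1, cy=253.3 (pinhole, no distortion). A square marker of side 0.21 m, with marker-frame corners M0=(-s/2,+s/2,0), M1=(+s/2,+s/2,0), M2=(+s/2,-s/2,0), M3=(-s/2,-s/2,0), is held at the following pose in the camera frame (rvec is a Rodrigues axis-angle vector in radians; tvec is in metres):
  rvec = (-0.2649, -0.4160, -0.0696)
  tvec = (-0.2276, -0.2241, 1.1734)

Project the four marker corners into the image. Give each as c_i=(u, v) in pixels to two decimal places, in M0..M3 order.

Intrinsics K: fx=804.3, fy=800.1, cx=332.1, cy=253.3
Marker side s = 0.21 m; corners in marker frame (Z=0):
  M0 = (-0.1050, +0.1050, 0)
  M1 = (+0.1050, +0.1050, 0)
  M2 = (+0.1050, -0.1050, 0)
  M3 = (-0.1050, -0.1050, 0)
rvec = (-0.2649, -0.4160, -0.0696), |rvec| = θ = 0.49807 rad = 28.537°
Rodrigues: sinθ=0.47773, 1−cosθ=0.12149; R = I + sinθ·[k]× + (1−cosθ)·[k]×²:
    [+0.91287 +0.12073 -0.38998]
    [-0.01279 +0.96326 +0.26826]
    [+0.40804 -0.23990 +0.88088]
t = (-0.2276, -0.2241, 1.1734) m
M0: Pc = R·M0+t = (-0.31078, -0.12161, +1.10537); u = 804.3·(-0.31078)/1.10537 + 332.1 = 105.9698, v = 800.1·(-0.12161)/1.10537 + 253.3 = 165.2712
M1: Pc = R·M1+t = (-0.11907, -0.12430, +1.19105); u = 804.3·(-0.11907)/1.19105 + 332.1 = 251.6927, v = 800.1·(-0.12430)/1.19105 + 253.3 = 169.8003
M2: Pc = R·M2+t = (-0.14442, -0.32659, +1.24143); u = 804.3·(-0.14442)/1.24143 + 332.1 = 238.5302, v = 800.1·(-0.32659)/1.24143 + 253.3 = 42.8170
M3: Pc = R·M3+t = (-0.33613, -0.32390, +1.15575); u = 804.3·(-0.33613)/1.15575 + 332.1 = 98.1836, v = 800.1·(-0.32390)/1.15575 + 253.3 = 29.0706

c0=(105.97, 165.27) c1=(251.69, 169.80) c2=(238.53, 42.82) c3=(98.18, 29.07)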